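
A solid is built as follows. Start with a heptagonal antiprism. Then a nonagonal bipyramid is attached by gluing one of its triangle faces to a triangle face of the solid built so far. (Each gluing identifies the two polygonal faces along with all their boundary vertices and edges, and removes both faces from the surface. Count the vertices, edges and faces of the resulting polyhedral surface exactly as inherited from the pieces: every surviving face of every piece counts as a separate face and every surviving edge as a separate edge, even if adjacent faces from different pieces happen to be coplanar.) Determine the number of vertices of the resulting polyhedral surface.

A heptagonal antiprism: V=14, E=28, F=16.
Attach a nonagonal bipyramid (V=11, E=27, F=18) along a 3-gon: merge 3 vertices and 3 edges, delete both glued faces → V=22, E=52, F=32.
Check: V − E + F = 22 − 52 + 32 = 2.

22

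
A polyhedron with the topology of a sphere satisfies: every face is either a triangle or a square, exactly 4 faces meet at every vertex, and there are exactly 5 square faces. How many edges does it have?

22

Let x be the number of triangles; then F = 5 + x.
Edge–face incidences: 2E = 4·5 + 3·x = 20 + 3x.
Every vertex has degree 4, so 4V = 2E.
Euler: V − E + F = 2 ⇒ (2E)/4 − E + (5 + x) = 2.
Multiply by 8: 2·(2E) − 4·(2E) + 8·(5 + x) = 16, i.e. 40 + 8x − 2·(20 + 3x) = 16.
Collecting terms: 2x = 16, so x = 8.
Then 2E = 20 + 3·8 = 44, so E = 22, V = 2E/4 = 11, F = 5 + 8 = 13.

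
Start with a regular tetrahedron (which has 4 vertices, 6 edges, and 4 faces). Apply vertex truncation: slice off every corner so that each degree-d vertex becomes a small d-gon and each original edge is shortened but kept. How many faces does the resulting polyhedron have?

Truncation replaces each original edge-end by a new vertex, so V′ = 2E = 12.
Each original edge survives, and each old vertex of degree d contributes d new edges; summing degrees gives Σd = 2E, so E′ = E + 2E = 3E = 18.
Each original face survives and each original vertex becomes one new face: F′ = F + V = 8.

8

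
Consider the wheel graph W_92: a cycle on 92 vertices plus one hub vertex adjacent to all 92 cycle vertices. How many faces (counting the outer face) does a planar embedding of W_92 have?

93

W_92 has V = 92 + 1 = 93 vertices and E = 2·92 = 184 edges.
By Euler's formula F = 2 − V + E = 2 − 93 + 184 = 93.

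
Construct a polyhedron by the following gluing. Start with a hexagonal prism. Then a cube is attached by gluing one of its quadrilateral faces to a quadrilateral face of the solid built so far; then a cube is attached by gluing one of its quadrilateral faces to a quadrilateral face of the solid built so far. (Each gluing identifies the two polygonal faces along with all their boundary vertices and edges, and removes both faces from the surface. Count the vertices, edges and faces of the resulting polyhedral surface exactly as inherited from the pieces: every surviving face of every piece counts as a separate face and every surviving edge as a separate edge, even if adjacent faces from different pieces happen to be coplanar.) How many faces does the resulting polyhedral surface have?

16

A hexagonal prism: V=12, E=18, F=8.
Attach a cube (V=8, E=12, F=6) along a 4-gon: merge 4 vertices and 4 edges, delete both glued faces → V=16, E=26, F=12.
Attach a cube (V=8, E=12, F=6) along a 4-gon: merge 4 vertices and 4 edges, delete both glued faces → V=20, E=34, F=16.
Check: V − E + F = 20 − 34 + 16 = 2.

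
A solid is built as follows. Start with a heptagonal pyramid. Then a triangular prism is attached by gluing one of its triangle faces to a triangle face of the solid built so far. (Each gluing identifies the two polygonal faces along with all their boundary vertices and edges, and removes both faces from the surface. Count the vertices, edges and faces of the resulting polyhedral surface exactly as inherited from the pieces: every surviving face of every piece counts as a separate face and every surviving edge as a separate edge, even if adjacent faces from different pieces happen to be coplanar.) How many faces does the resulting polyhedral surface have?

A heptagonal pyramid: V=8, E=14, F=8.
Attach a triangular prism (V=6, E=9, F=5) along a 3-gon: merge 3 vertices and 3 edges, delete both glued faces → V=11, E=20, F=11.
Check: V − E + F = 11 − 20 + 11 = 2.

11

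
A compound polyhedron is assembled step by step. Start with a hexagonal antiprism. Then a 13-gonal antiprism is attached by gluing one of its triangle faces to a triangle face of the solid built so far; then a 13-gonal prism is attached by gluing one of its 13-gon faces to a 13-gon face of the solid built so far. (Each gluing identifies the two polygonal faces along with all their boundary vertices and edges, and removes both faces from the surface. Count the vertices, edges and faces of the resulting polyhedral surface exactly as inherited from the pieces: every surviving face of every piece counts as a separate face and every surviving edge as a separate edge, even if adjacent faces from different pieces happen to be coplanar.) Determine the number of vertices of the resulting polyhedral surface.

A hexagonal antiprism: V=12, E=24, F=14.
Attach a 13-gonal antiprism (V=26, E=52, F=28) along a 3-gon: merge 3 vertices and 3 edges, delete both glued faces → V=35, E=73, F=40.
Attach a 13-gonal prism (V=26, E=39, F=15) along a 13-gon: merge 13 vertices and 13 edges, delete both glued faces → V=48, E=99, F=53.
Check: V − E + F = 48 − 99 + 53 = 2.

48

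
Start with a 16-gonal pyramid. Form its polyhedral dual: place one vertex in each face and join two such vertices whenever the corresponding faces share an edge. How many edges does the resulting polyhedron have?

32

The base solid has V = 17, E = 32, F = 17.
The dual swaps V and F and preserves E: V′ = F = 17, E′ = E = 32, F′ = V = 17.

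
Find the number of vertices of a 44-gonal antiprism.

An antiprism on an n-gon has two n-gon caps and 2n triangles: V = 2·44 = 88, E = 4·44 = 176, F = 2·44 + 2 = 90.

88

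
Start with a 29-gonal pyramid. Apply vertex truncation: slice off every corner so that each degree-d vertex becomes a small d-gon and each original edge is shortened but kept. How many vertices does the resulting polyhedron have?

The base solid has V = 30, E = 58, F = 30.
Truncation replaces each original edge-end by a new vertex, so V′ = 2E = 116.
Each original edge survives, and each old vertex of degree d contributes d new edges; summing degrees gives Σd = 2E, so E′ = E + 2E = 3E = 174.
Each original face survives and each original vertex becomes one new face: F′ = F + V = 60.

116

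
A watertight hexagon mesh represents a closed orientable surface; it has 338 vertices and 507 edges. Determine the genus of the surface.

1

Every face is a hexagon and each edge borders two faces, so 6F = 2·507, giving F = 169.
χ = V − E + F = 338 − 507 + 169 = 0.
For a closed orientable surface χ = 2 − 2g, so g = (2 − (0))/2 = 1.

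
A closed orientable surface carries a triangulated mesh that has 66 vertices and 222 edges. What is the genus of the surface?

5

Every face is a triangle and each edge borders two faces, so 3F = 2·222, giving F = 148.
χ = V − E + F = 66 − 222 + 148 = -8.
For a closed orientable surface χ = 2 − 2g, so g = (2 − (-8))/2 = 5.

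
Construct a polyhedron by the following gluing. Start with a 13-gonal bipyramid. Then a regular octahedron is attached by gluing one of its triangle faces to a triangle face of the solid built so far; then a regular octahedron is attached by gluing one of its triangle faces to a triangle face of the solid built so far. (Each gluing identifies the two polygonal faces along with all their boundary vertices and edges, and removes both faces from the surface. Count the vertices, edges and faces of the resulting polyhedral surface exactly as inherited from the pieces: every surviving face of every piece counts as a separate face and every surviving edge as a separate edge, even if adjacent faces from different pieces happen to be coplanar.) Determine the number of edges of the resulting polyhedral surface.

A 13-gonal bipyramid: V=15, E=39, F=26.
Attach a regular octahedron (V=6, E=12, F=8) along a 3-gon: merge 3 vertices and 3 edges, delete both glued faces → V=18, E=48, F=32.
Attach a regular octahedron (V=6, E=12, F=8) along a 3-gon: merge 3 vertices and 3 edges, delete both glued faces → V=21, E=57, F=38.
Check: V − E + F = 21 − 57 + 38 = 2.

57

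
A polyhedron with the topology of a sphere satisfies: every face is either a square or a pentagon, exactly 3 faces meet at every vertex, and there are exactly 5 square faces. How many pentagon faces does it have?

2

Let x be the number of pentagons; then F = 5 + x.
Edge–face incidences: 2E = 4·5 + 5·x = 20 + 5x.
Every vertex has degree 3, so 3V = 2E.
Euler: V − E + F = 2 ⇒ (2E)/3 − E + (5 + x) = 2.
Multiply by 6: 2·(2E) − 3·(2E) + 6·(5 + x) = 12, i.e. 30 + 6x − (20 + 5x) = 12.
Collecting terms: x + 10 = 12, so x = 2.
Then 2E = 20 + 5·2 = 30, so E = 15, V = 2E/3 = 10, F = 5 + 2 = 7.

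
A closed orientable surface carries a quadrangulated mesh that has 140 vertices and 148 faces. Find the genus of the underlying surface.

Every face is a square, so 2E = 4·148 = 592, giving E = 296.
χ = V − E + F = 140 − 296 + 148 = -8.
For a closed orientable surface χ = 2 − 2g, so g = (2 − (-8))/2 = 5.

5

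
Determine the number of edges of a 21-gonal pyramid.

A pyramid on an n-gon base has one n-gon and n triangles: V = 21 + 1 = 22, E = 2·21 = 42, F = 21 + 1 = 22.

42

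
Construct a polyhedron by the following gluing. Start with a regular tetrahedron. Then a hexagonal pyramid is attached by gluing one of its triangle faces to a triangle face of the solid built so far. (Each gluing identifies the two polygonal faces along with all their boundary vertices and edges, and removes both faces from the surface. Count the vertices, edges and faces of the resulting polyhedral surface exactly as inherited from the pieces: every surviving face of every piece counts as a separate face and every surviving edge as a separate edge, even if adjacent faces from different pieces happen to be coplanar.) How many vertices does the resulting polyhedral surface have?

8

A regular tetrahedron: V=4, E=6, F=4.
Attach a hexagonal pyramid (V=7, E=12, F=7) along a 3-gon: merge 3 vertices and 3 edges, delete both glued faces → V=8, E=15, F=9.
Check: V − E + F = 8 − 15 + 9 = 2.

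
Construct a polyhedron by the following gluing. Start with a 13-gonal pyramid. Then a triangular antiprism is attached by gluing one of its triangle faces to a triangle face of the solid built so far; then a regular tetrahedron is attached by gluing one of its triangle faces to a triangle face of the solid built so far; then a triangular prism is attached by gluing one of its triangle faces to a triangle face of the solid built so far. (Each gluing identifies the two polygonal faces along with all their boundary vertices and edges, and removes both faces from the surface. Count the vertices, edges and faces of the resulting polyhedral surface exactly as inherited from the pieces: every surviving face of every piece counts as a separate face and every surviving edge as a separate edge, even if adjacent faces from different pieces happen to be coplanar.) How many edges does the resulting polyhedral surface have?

44

A 13-gonal pyramid: V=14, E=26, F=14.
Attach a triangular antiprism (V=6, E=12, F=8) along a 3-gon: merge 3 vertices and 3 edges, delete both glued faces → V=17, E=35, F=20.
Attach a regular tetrahedron (V=4, E=6, F=4) along a 3-gon: merge 3 vertices and 3 edges, delete both glued faces → V=18, E=38, F=22.
Attach a triangular prism (V=6, E=9, F=5) along a 3-gon: merge 3 vertices and 3 edges, delete both glued faces → V=21, E=44, F=25.
Check: V − E + F = 21 − 44 + 25 = 2.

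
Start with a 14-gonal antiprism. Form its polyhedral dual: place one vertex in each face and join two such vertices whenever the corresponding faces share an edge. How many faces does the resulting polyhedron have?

The base solid has V = 28, E = 56, F = 30.
The dual swaps V and F and preserves E: V′ = F = 30, E′ = E = 56, F′ = V = 28.

28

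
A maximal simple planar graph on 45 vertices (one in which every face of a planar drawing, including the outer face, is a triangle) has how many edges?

129

In a plane triangulation 3F = 2E and V − E + F = 2, so E = 3V − 6 = 3·45 − 6 = 129.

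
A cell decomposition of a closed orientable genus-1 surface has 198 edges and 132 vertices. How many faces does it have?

For a closed orientable surface of genus 1, χ = 2 − 2·1 = 0.
F = 0 − V + E = 0 − 132 + 198 = 66.

66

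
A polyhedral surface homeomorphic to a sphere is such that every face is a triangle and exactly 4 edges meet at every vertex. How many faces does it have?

Each face has 3 edges and each edge borders two faces, so 2E = 3F.
Each vertex has degree 4, so 4V = 2E and hence V = 3F/4.
Euler: V − E + F = 2 ⇒ (3F/4) − (3F/2) + F = 2.
Multiply by 8: (6 − 12 + 8)F = 16, i.e. 2F = 16.
So F = 8, E = 3·8/2 = 12, V = 3·8/4 = 6.

8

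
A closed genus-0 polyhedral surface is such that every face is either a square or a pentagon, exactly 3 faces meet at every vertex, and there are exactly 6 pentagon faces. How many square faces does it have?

Let x be the number of squares; then F = 6 + x.
Edge–face incidences: 2E = 5·6 + 4·x = 30 + 4x.
Every vertex has degree 3, so 3V = 2E.
Euler: V − E + F = 2 ⇒ (2E)/3 − E + (6 + x) = 2.
Multiply by 6: 2·(2E) − 3·(2E) + 6·(6 + x) = 12, i.e. 36 + 6x − (30 + 4x) = 12.
Collecting terms: 2x + 6 = 12, so 2x = 6, so x = 3.
Then 2E = 30 + 4·3 = 42, so E = 21, V = 2E/3 = 14, F = 6 + 3 = 9.

3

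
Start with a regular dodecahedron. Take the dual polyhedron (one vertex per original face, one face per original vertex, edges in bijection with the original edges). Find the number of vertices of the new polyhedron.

The base solid has V = 20, E = 30, F = 12.
The dual swaps V and F and preserves E: V′ = F = 12, E′ = E = 30, F′ = V = 20.

12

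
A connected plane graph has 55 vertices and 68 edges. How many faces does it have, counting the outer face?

Euler's formula for a connected plane graph: V − E + F = 2, so F = 2 − 55 + 68 = 15.

15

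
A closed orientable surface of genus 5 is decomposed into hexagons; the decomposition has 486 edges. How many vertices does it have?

316

χ = 2 − 2·5 = -8, and every face is a hexagon so 6F = 2E.
F = 2E/6 = 162. Then V = -8 + E − F = -8 + 486 − 162 = 316.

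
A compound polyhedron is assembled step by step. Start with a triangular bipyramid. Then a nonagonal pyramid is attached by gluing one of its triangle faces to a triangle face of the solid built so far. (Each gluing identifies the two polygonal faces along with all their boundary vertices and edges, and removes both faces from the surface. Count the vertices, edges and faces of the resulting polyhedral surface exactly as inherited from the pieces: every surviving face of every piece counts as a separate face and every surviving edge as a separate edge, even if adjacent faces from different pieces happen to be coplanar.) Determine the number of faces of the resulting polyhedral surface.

A triangular bipyramid: V=5, E=9, F=6.
Attach a nonagonal pyramid (V=10, E=18, F=10) along a 3-gon: merge 3 vertices and 3 edges, delete both glued faces → V=12, E=24, F=14.
Check: V − E + F = 12 − 24 + 14 = 2.

14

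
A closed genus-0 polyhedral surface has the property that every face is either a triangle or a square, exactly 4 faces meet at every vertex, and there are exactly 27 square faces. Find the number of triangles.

Let x be the number of triangles; then F = 27 + x.
Edge–face incidences: 2E = 4·27 + 3·x = 108 + 3x.
Every vertex has degree 4, so 4V = 2E.
Euler: V − E + F = 2 ⇒ (2E)/4 − E + (27 + x) = 2.
Multiply by 8: 2·(2E) − 4·(2E) + 8·(27 + x) = 16, i.e. 216 + 8x − 2·(108 + 3x) = 16.
Collecting terms: 2x = 16, so x = 8.
Then 2E = 108 + 3·8 = 132, so E = 66, V = 2E/4 = 33, F = 27 + 8 = 35.

8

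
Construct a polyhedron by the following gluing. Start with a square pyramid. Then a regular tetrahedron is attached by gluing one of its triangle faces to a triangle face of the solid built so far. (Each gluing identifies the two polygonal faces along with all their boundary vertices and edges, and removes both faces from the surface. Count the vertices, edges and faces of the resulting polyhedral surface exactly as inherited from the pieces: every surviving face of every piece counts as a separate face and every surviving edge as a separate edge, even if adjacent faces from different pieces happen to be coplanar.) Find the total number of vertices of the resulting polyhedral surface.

6

A square pyramid: V=5, E=8, F=5.
Attach a regular tetrahedron (V=4, E=6, F=4) along a 3-gon: merge 3 vertices and 3 edges, delete both glued faces → V=6, E=11, F=7.
Check: V − E + F = 6 − 11 + 7 = 2.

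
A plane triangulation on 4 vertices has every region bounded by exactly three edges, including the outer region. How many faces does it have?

In a plane triangulation 3F = 2E and V − E + F = 2, so F = 2V − 4 = 2·4 − 4 = 4.

4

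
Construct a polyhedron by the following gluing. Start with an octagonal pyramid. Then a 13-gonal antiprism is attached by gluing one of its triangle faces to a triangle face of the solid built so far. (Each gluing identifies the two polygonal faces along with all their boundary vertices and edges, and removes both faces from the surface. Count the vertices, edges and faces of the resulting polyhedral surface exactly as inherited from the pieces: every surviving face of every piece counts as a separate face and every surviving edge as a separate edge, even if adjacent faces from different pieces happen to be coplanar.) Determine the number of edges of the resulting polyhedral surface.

65

An octagonal pyramid: V=9, E=16, F=9.
Attach a 13-gonal antiprism (V=26, E=52, F=28) along a 3-gon: merge 3 vertices and 3 edges, delete both glued faces → V=32, E=65, F=35.
Check: V − E + F = 32 − 65 + 35 = 2.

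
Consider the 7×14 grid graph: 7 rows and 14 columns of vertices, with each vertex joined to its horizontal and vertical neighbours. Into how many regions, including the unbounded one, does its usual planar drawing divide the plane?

The grid has V = 7·14 = 98 vertices and E = 7·13 + 14·6 = 175 edges.
F = 2 − V + E = 2 − 98 + 175 = 79.

79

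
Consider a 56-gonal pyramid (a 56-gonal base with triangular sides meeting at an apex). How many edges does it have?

112

A pyramid on an n-gon base has one n-gon and n triangles: V = 56 + 1 = 57, E = 2·56 = 112, F = 56 + 1 = 57.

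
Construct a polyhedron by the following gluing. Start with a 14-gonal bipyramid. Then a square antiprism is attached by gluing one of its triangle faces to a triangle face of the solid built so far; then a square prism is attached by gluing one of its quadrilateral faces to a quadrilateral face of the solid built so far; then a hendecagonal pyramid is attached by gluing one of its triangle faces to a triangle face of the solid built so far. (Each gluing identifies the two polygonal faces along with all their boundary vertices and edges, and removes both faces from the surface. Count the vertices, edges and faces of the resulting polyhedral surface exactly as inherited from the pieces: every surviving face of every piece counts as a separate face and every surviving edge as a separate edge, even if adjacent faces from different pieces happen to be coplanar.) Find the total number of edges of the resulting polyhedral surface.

A 14-gonal bipyramid: V=16, E=42, F=28.
Attach a square antiprism (V=8, E=16, F=10) along a 3-gon: merge 3 vertices and 3 edges, delete both glued faces → V=21, E=55, F=36.
Attach a square prism (V=8, E=12, F=6) along a 4-gon: merge 4 vertices and 4 edges, delete both glued faces → V=25, E=63, F=40.
Attach a hendecagonal pyramid (V=12, E=22, F=12) along a 3-gon: merge 3 vertices and 3 edges, delete both glued faces → V=34, E=82, F=50.
Check: V − E + F = 34 − 82 + 50 = 2.

82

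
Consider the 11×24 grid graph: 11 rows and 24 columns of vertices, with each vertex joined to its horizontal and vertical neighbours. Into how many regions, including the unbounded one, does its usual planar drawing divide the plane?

The grid has V = 11·24 = 264 vertices and E = 11·23 + 24·10 = 493 edges.
F = 2 − V + E = 2 − 264 + 493 = 231.

231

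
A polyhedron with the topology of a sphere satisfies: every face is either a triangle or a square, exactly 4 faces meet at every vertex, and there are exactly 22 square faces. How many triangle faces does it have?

Let x be the number of triangles; then F = 22 + x.
Edge–face incidences: 2E = 4·22 + 3·x = 88 + 3x.
Every vertex has degree 4, so 4V = 2E.
Euler: V − E + F = 2 ⇒ (2E)/4 − E + (22 + x) = 2.
Multiply by 8: 2·(2E) − 4·(2E) + 8·(22 + x) = 16, i.e. 176 + 8x − 2·(88 + 3x) = 16.
Collecting terms: 2x = 16, so x = 8.
Then 2E = 88 + 3·8 = 112, so E = 56, V = 2E/4 = 28, F = 22 + 8 = 30.

8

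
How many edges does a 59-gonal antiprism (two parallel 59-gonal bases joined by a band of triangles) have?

An antiprism on an n-gon has two n-gon caps and 2n triangles: V = 2·59 = 118, E = 4·59 = 236, F = 2·59 + 2 = 120.
Check: V − E + F = 118 − 236 + 120 = 2.

236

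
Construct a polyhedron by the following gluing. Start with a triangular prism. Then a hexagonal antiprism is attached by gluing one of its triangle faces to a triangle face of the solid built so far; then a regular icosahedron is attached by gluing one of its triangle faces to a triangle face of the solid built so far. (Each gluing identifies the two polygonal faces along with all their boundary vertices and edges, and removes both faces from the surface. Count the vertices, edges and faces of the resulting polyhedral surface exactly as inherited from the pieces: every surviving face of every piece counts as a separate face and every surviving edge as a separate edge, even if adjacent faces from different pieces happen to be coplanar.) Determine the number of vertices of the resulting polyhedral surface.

A triangular prism: V=6, E=9, F=5.
Attach a hexagonal antiprism (V=12, E=24, F=14) along a 3-gon: merge 3 vertices and 3 edges, delete both glued faces → V=15, E=30, F=17.
Attach a regular icosahedron (V=12, E=30, F=20) along a 3-gon: merge 3 vertices and 3 edges, delete both glued faces → V=24, E=57, F=35.
Check: V − E + F = 24 − 57 + 35 = 2.

24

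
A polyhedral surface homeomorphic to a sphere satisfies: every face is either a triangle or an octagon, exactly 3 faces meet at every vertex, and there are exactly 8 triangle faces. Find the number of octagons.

6

Let x be the number of octagons; then F = 8 + x.
Edge–face incidences: 2E = 3·8 + 8·x = 24 + 8x.
Every vertex has degree 3, so 3V = 2E.
Euler: V − E + F = 2 ⇒ (2E)/3 − E + (8 + x) = 2.
Multiply by 6: 2·(2E) − 3·(2E) + 6·(8 + x) = 12, i.e. 48 + 6x − (24 + 8x) = 12.
Collecting terms: −2x + 24 = 12, so −2x = −12, so x = 6.
Then 2E = 24 + 8·6 = 72, so E = 36, V = 2E/3 = 24, F = 8 + 6 = 14.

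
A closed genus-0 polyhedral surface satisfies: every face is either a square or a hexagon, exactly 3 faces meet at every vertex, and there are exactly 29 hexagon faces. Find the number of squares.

Let x be the number of squares; then F = 29 + x.
Edge–face incidences: 2E = 6·29 + 4·x = 174 + 4x.
Every vertex has degree 3, so 3V = 2E.
Euler: V − E + F = 2 ⇒ (2E)/3 − E + (29 + x) = 2.
Multiply by 6: 2·(2E) − 3·(2E) + 6·(29 + x) = 12, i.e. 174 + 6x − (174 + 4x) = 12.
Collecting terms: 2x = 12, so x = 6.
Then 2E = 174 + 4·6 = 198, so E = 99, V = 2E/3 = 66, F = 29 + 6 = 35.

6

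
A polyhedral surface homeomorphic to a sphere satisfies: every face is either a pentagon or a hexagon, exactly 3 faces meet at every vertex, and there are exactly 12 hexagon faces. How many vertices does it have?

44

Let x be the number of pentagons; then F = 12 + x.
Edge–face incidences: 2E = 6·12 + 5·x = 72 + 5x.
Every vertex has degree 3, so 3V = 2E.
Euler: V − E + F = 2 ⇒ (2E)/3 − E + (12 + x) = 2.
Multiply by 6: 2·(2E) − 3·(2E) + 6·(12 + x) = 12, i.e. 72 + 6x − (72 + 5x) = 12.
Collecting terms: x = 12.
Then 2E = 72 + 5·12 = 132, so E = 66, V = 2E/3 = 44, F = 12 + 12 = 24.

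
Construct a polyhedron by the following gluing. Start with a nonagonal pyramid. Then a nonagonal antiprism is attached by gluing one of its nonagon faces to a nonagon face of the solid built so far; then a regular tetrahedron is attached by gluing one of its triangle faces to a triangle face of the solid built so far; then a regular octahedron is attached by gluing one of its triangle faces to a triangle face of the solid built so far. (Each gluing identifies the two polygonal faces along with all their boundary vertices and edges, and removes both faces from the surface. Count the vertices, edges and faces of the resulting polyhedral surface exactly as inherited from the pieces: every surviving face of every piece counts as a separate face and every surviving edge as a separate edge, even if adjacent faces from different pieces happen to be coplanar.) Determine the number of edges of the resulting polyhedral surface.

A nonagonal pyramid: V=10, E=18, F=10.
Attach a nonagonal antiprism (V=18, E=36, F=20) along a 9-gon: merge 9 vertices and 9 edges, delete both glued faces → V=19, E=45, F=28.
Attach a regular tetrahedron (V=4, E=6, F=4) along a 3-gon: merge 3 vertices and 3 edges, delete both glued faces → V=20, E=48, F=30.
Attach a regular octahedron (V=6, E=12, F=8) along a 3-gon: merge 3 vertices and 3 edges, delete both glued faces → V=23, E=57, F=36.
Check: V − E + F = 23 − 57 + 36 = 2.

57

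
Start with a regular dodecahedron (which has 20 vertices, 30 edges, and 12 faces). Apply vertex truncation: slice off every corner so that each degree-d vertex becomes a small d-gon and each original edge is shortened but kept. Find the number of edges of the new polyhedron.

Truncation replaces each original edge-end by a new vertex, so V′ = 2E = 60.
Each original edge survives, and each old vertex of degree d contributes d new edges; summing degrees gives Σd = 2E, so E′ = E + 2E = 3E = 90.
Each original face survives and each original vertex becomes one new face: F′ = F + V = 32.

90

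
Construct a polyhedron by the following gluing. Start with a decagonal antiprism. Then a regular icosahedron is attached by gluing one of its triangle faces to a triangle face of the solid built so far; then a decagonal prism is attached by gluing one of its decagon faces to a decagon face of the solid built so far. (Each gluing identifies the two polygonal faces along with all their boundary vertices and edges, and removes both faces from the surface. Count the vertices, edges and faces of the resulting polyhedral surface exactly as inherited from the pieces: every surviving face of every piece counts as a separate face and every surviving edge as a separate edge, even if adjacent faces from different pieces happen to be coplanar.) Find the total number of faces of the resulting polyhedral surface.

A decagonal antiprism: V=20, E=40, F=22.
Attach a regular icosahedron (V=12, E=30, F=20) along a 3-gon: merge 3 vertices and 3 edges, delete both glued faces → V=29, E=67, F=40.
Attach a decagonal prism (V=20, E=30, F=12) along a 10-gon: merge 10 vertices and 10 edges, delete both glued faces → V=39, E=87, F=50.
Check: V − E + F = 39 − 87 + 50 = 2.

50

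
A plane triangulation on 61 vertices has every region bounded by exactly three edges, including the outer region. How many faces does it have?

118

In a plane triangulation 3F = 2E and V − E + F = 2, so F = 2V − 4 = 2·61 − 4 = 118.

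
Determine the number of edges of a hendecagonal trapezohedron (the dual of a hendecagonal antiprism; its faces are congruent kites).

The n-trapezohedron (dual of the n-antiprism) has V = 2·11 + 2 = 24, E = 4·11 = 44, F = 2·11 = 22.
Check: V − E + F = 24 − 44 + 22 = 2.

44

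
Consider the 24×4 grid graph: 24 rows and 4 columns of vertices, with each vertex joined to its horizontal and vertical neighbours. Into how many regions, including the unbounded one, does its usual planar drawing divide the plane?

The grid has V = 24·4 = 96 vertices and E = 24·3 + 4·23 = 164 edges.
F = 2 − V + E = 2 − 96 + 164 = 70.

70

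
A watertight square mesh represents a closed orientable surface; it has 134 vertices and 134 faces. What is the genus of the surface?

Every face is a square, so 2E = 4·134 = 536, giving E = 268.
χ = V − E + F = 134 − 268 + 134 = 0.
For a closed orientable surface χ = 2 − 2g, so g = (2 − (0))/2 = 1.

1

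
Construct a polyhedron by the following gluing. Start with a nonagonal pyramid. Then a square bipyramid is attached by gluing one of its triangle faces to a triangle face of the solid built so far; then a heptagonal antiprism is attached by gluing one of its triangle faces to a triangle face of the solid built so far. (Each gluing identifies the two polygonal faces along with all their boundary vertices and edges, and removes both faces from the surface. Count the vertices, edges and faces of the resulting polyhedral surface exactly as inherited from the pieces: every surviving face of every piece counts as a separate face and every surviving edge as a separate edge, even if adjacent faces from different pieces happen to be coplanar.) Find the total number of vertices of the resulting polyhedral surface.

A nonagonal pyramid: V=10, E=18, F=10.
Attach a square bipyramid (V=6, E=12, F=8) along a 3-gon: merge 3 vertices and 3 edges, delete both glued faces → V=13, E=27, F=16.
Attach a heptagonal antiprism (V=14, E=28, F=16) along a 3-gon: merge 3 vertices and 3 edges, delete both glued faces → V=24, E=52, F=30.
Check: V − E + F = 24 − 52 + 30 = 2.

24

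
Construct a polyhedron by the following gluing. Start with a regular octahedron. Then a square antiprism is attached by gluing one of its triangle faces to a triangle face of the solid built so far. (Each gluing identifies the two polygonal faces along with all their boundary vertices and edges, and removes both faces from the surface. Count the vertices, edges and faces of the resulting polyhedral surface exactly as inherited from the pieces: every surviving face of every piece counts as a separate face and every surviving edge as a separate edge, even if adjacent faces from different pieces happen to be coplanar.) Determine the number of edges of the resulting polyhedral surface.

25

A regular octahedron: V=6, E=12, F=8.
Attach a square antiprism (V=8, E=16, F=10) along a 3-gon: merge 3 vertices and 3 edges, delete both glued faces → V=11, E=25, F=16.
Check: V − E + F = 11 − 25 + 16 = 2.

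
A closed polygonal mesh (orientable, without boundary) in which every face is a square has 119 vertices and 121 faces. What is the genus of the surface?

Every face is a square, so 2E = 4·121 = 484, giving E = 242.
χ = V − E + F = 119 − 242 + 121 = -2.
For a closed orientable surface χ = 2 − 2g, so g = (2 − (-2))/2 = 2.

2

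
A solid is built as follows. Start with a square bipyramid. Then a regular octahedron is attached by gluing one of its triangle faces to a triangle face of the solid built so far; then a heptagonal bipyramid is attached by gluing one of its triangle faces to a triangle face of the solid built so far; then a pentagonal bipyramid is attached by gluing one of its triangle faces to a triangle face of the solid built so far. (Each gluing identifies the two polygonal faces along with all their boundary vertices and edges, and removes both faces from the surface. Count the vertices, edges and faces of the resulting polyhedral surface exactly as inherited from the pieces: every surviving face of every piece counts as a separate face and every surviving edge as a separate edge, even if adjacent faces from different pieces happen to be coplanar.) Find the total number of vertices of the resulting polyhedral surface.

A square bipyramid: V=6, E=12, F=8.
Attach a regular octahedron (V=6, E=12, F=8) along a 3-gon: merge 3 vertices and 3 edges, delete both glued faces → V=9, E=21, F=14.
Attach a heptagonal bipyramid (V=9, E=21, F=14) along a 3-gon: merge 3 vertices and 3 edges, delete both glued faces → V=15, E=39, F=26.
Attach a pentagonal bipyramid (V=7, E=15, F=10) along a 3-gon: merge 3 vertices and 3 edges, delete both glued faces → V=19, E=51, F=34.
Check: V − E + F = 19 − 51 + 34 = 2.

19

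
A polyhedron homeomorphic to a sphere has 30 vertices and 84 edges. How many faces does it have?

Here V − E + F = 2.
F = 2 − V + E = 2 − 30 + 84 = 56.

56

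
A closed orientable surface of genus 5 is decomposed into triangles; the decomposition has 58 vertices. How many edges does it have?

198

χ = 2 − 2·5 = -8, and every face is a triangle so 3F = 2E.
V − E + F = -8 with E = 3F/2 gives 58 − (3/2 − 1)·F = -8, so F = 132 and E = 198.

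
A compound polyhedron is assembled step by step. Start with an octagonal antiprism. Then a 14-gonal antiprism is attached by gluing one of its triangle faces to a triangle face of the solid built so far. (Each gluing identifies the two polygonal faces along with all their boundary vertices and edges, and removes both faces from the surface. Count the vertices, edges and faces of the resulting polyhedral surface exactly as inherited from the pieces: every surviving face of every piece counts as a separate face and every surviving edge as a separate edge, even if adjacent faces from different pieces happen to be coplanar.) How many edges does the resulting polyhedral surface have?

An octagonal antiprism: V=16, E=32, F=18.
Attach a 14-gonal antiprism (V=28, E=56, F=30) along a 3-gon: merge 3 vertices and 3 edges, delete both glued faces → V=41, E=85, F=46.
Check: V − E + F = 41 − 85 + 46 = 2.

85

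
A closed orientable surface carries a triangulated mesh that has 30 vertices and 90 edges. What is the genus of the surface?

1

Every face is a triangle and each edge borders two faces, so 3F = 2·90, giving F = 60.
χ = V − E + F = 30 − 90 + 60 = 0.
For a closed orientable surface χ = 2 − 2g, so g = (2 − (0))/2 = 1.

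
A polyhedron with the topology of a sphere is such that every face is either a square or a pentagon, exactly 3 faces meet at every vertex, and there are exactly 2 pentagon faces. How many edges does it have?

Let x be the number of squares; then F = 2 + x.
Edge–face incidences: 2E = 5·2 + 4·x = 10 + 4x.
Every vertex has degree 3, so 3V = 2E.
Euler: V − E + F = 2 ⇒ (2E)/3 − E + (2 + x) = 2.
Multiply by 6: 2·(2E) − 3·(2E) + 6·(2 + x) = 12, i.e. 12 + 6x − (10 + 4x) = 12.
Collecting terms: 2x + 2 = 12, so 2x = 10, so x = 5.
Then 2E = 10 + 4·5 = 30, so E = 15, V = 2E/3 = 10, F = 2 + 5 = 7.

15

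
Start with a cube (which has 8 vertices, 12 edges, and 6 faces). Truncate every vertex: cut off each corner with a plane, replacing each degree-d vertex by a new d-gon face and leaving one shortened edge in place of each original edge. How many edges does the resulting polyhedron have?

36

Truncation replaces each original edge-end by a new vertex, so V′ = 2E = 24.
Each original edge survives, and each old vertex of degree d contributes d new edges; summing degrees gives Σd = 2E, so E′ = E + 2E = 3E = 36.
Each original face survives and each original vertex becomes one new face: F′ = F + V = 14.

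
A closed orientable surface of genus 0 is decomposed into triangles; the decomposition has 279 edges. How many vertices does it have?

χ = 2 − 2·0 = 2, and every face is a triangle so 3F = 2E.
F = 2E/3 = 186. Then V = 2 + E − F = 2 + 279 − 186 = 95.

95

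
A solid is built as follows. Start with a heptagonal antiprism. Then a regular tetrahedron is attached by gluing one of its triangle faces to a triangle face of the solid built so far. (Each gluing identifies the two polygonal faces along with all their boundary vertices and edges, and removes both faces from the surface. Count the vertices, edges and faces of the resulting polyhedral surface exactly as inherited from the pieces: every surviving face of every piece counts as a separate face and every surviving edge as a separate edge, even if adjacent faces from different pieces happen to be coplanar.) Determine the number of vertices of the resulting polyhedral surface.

15

A heptagonal antiprism: V=14, E=28, F=16.
Attach a regular tetrahedron (V=4, E=6, F=4) along a 3-gon: merge 3 vertices and 3 edges, delete both glued faces → V=15, E=31, F=18.
Check: V − E + F = 15 − 31 + 18 = 2.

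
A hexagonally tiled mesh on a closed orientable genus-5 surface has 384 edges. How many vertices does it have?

χ = 2 − 2·5 = -8, and every face is a hexagon so 6F = 2E.
F = 2E/6 = 128. Then V = -8 + E − F = -8 + 384 − 128 = 248.

248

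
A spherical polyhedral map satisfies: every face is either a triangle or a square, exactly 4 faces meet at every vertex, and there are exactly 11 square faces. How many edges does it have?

Let x be the number of triangles; then F = 11 + x.
Edge–face incidences: 2E = 4·11 + 3·x = 44 + 3x.
Every vertex has degree 4, so 4V = 2E.
Euler: V − E + F = 2 ⇒ (2E)/4 − E + (11 + x) = 2.
Multiply by 8: 2·(2E) − 4·(2E) + 8·(11 + x) = 16, i.e. 88 + 8x − 2·(44 + 3x) = 16.
Collecting terms: 2x = 16, so x = 8.
Then 2E = 44 + 3·8 = 68, so E = 34, V = 2E/4 = 17, F = 11 + 8 = 19.

34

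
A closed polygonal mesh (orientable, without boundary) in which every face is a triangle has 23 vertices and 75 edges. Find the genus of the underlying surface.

2

Every face is a triangle and each edge borders two faces, so 3F = 2·75, giving F = 50.
χ = V − E + F = 23 − 75 + 50 = -2.
For a closed orientable surface χ = 2 − 2g, so g = (2 − (-2))/2 = 2.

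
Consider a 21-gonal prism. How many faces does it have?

A prism on an n-gon has two n-gon bases and n rectangular sides: V = 2·21 = 42, E = 3·21 = 63, F = 21 + 2 = 23.
Check: V − E + F = 42 − 63 + 23 = 2.

23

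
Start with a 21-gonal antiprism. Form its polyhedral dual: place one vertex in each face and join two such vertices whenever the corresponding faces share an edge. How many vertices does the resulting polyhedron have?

44

The base solid has V = 42, E = 84, F = 44.
The dual swaps V and F and preserves E: V′ = F = 44, E′ = E = 84, F′ = V = 42.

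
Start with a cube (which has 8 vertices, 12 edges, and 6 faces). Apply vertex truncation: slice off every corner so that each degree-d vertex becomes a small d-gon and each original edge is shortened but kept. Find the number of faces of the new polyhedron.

Truncation replaces each original edge-end by a new vertex, so V′ = 2E = 24.
Each original edge survives, and each old vertex of degree d contributes d new edges; summing degrees gives Σd = 2E, so E′ = E + 2E = 3E = 36.
Each original face survives and each original vertex becomes one new face: F′ = F + V = 14.

14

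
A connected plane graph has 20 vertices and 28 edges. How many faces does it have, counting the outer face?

10

Euler's formula for a connected plane graph: V − E + F = 2, so F = 2 − 20 + 28 = 10.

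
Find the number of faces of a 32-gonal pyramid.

A pyramid on an n-gon base has one n-gon and n triangles: V = 32 + 1 = 33, E = 2·32 = 64, F = 32 + 1 = 33.
Check: V − E + F = 33 − 64 + 33 = 2.

33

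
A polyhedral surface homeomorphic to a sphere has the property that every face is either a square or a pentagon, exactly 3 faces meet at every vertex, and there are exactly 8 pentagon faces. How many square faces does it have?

Let x be the number of squares; then F = 8 + x.
Edge–face incidences: 2E = 5·8 + 4·x = 40 + 4x.
Every vertex has degree 3, so 3V = 2E.
Euler: V − E + F = 2 ⇒ (2E)/3 − E + (8 + x) = 2.
Multiply by 6: 2·(2E) − 3·(2E) + 6·(8 + x) = 12, i.e. 48 + 6x − (40 + 4x) = 12.
Collecting terms: 2x + 8 = 12, so 2x = 4, so x = 2.
Then 2E = 40 + 4·2 = 48, so E = 24, V = 2E/3 = 16, F = 8 + 2 = 10.

2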